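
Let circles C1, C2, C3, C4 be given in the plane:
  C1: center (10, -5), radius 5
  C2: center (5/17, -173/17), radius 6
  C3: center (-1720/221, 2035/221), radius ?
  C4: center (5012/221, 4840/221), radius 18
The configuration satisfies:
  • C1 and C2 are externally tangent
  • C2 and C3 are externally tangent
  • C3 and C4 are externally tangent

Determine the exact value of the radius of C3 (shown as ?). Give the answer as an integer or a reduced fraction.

15

1. [ext C2·C3]  r_C3² + 12r_C3 − 405 = 0  ⇒  r_C3 = 15 (r>0 drops 1)
2. [ext C3·C4]  r_C3² + 36r_C3 − 765 = 0  ⇒  r_C3 = 15 (r>0 drops 1)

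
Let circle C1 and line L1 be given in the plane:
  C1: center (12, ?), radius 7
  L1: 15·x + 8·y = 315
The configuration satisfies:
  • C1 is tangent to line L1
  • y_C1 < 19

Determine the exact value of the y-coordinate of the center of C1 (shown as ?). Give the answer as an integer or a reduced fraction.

2

1. [C1‖L1]  y_C1² − (135/4)y_C1 + 127/2 = 0  ⇒  y_C1 = 2 or 127/4
2. given y_C1 < 19: keep 2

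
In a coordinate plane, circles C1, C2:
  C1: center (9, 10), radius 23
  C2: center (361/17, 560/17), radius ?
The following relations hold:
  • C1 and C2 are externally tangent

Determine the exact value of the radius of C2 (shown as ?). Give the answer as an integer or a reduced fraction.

1. [ext C1·C2]  r_C2² + 46r_C2 − 147 = 0  ⇒  r_C2 = 3 (r>0 drops 1)

3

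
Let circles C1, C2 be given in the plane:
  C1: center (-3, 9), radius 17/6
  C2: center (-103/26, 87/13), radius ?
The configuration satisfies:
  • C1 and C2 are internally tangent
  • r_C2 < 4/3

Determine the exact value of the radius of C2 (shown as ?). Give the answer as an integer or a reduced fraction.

1. [int C1,C2]  r_C2² − (17/3)r_C2 + 16/9 = 0  ⇒  r_C2 = 1/3 or 16/3
2. given r_C2 < 4/3: keep 1/3

1/3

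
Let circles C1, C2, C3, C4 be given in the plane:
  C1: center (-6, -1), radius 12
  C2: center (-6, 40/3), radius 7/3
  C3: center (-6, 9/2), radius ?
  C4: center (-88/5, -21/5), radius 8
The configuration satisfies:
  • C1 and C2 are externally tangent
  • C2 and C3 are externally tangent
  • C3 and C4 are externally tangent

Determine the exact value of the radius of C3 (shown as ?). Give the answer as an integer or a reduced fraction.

1. [ext C2·C3]  r_C3² + (14/3)r_C3 − 871/12 = 0  ⇒  r_C3 = 13/2 (r>0 drops 1)
2. [ext C3·C4]  r_C3² + 16r_C3 − 585/4 = 0  ⇒  r_C3 = 13/2 (r>0 drops 1)

13/2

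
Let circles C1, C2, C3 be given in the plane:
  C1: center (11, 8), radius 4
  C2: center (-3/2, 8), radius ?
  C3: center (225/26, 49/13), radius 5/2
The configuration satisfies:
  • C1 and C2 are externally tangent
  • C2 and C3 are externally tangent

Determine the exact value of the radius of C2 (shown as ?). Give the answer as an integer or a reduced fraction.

17/2

1. [ext C1·C2]  r_C2² + 8r_C2 − 561/4 = 0  ⇒  r_C2 = 17/2 (r>0 drops 1)
2. [ext C2·C3]  r_C2² + 5r_C2 − 459/4 = 0  ⇒  r_C2 = 17/2 (r>0 drops 1)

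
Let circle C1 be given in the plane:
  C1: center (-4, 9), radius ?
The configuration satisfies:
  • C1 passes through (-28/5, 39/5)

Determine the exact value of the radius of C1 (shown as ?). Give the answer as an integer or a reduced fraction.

2

1. [C1∋P]  r_C1² − 4 = 0  ⇒  r_C1 = 2 (r>0 drops 1)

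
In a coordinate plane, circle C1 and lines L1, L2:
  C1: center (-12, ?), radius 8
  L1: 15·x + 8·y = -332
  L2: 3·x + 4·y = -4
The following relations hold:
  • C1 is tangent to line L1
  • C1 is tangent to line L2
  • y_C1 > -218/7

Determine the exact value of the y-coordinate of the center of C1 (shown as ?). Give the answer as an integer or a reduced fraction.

-2

1. [C1‖L1]  y_C1² + 38y_C1 + 72 = 0  ⇒  y_C1 = -36 or -2
2. [C1‖L2]  y_C1² − 16y_C1 − 36 = 0  ⇒  y_C1 = -2 or 18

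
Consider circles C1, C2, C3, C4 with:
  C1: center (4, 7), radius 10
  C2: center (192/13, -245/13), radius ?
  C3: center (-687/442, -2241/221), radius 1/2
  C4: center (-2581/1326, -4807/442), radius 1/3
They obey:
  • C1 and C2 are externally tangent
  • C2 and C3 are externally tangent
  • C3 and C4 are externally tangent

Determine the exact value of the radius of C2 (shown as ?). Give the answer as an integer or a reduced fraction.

18

1. [ext C1·C2]  r_C2² + 20r_C2 − 684 = 0  ⇒  r_C2 = 18 (r>0 drops 1)
2. [ext C2·C3]  r_C2² + 1r_C2 − 342 = 0  ⇒  r_C2 = 18 (r>0 drops 1)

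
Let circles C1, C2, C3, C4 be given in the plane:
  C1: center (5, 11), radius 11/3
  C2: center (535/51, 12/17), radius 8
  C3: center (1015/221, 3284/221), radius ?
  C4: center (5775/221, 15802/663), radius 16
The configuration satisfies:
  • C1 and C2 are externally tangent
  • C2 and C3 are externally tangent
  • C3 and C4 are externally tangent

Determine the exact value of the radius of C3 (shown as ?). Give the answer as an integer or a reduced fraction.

1. [ext C2·C3]  r_C3² + 16r_C3 − 1540/9 = 0  ⇒  r_C3 = 22/3 (r>0 drops 1)
2. [ext C3·C4]  r_C3² + 32r_C3 − 2596/9 = 0  ⇒  r_C3 = 22/3 (r>0 drops 1)

22/3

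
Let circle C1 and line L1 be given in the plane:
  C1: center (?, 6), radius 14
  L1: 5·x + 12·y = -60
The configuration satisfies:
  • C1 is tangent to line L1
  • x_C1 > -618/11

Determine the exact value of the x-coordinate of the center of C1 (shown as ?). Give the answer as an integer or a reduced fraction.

1. [C1‖L1]  x_C1² + (264/5)x_C1 − 628 = 0  ⇒  x_C1 = -314/5 or 10
2. given x_C1 > -618/11: keep 10

10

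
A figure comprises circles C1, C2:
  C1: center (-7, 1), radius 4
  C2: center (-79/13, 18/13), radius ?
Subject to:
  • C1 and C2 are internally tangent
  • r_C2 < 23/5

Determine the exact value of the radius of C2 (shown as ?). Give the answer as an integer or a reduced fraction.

1. [int C1,C2]  r_C2² − 8r_C2 + 15 = 0  ⇒  r_C2 = 3 or 5
2. given r_C2 < 23/5: keep 3

3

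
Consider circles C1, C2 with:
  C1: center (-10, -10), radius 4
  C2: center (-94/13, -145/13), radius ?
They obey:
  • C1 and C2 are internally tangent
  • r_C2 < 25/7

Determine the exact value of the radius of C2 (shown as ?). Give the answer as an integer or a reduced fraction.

1

1. [int C1,C2]  r_C2² − 8r_C2 + 7 = 0  ⇒  r_C2 = 1 or 7
2. given r_C2 < 25/7: keep 1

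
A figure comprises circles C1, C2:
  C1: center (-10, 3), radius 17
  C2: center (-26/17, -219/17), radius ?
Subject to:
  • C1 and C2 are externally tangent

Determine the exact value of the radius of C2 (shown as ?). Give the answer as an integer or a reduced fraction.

1

1. [ext C1·C2]  r_C2² + 34r_C2 − 35 = 0  ⇒  r_C2 = 1 (r>0 drops 1)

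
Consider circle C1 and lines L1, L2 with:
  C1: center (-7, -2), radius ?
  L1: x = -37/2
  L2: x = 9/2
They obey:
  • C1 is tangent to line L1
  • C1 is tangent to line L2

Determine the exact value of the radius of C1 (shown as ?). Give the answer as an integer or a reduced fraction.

23/2

1. [C1‖L1]  r_C1² − 529/4 = 0  ⇒  r_C1 = 23/2 (r>0 drops 1)
2. [C1‖L2]  r_C1² − 529/4 = 0  ⇒  r_C1 = 23/2 (r>0 drops 1)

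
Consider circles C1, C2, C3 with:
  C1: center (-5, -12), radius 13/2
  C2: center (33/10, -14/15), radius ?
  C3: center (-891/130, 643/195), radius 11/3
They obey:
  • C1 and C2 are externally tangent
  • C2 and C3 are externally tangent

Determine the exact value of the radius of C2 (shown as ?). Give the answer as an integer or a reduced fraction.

22/3

1. [ext C1·C2]  r_C2² + 13r_C2 − 1342/9 = 0  ⇒  r_C2 = 22/3 (r>0 drops 1)
2. [ext C2·C3]  r_C2² + (22/3)r_C2 − 968/9 = 0  ⇒  r_C2 = 22/3 (r>0 drops 1)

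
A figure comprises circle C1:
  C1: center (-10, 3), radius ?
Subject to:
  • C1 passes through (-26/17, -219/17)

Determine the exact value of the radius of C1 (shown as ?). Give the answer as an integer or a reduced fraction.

18

1. [C1∋P]  r_C1² − 324 = 0  ⇒  r_C1 = 18 (r>0 drops 1)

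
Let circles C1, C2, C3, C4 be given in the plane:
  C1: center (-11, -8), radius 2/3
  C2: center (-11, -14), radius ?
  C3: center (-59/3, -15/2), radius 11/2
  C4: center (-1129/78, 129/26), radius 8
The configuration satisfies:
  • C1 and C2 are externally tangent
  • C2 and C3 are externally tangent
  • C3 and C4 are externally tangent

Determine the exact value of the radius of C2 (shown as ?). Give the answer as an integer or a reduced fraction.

1. [ext C1·C2]  r_C2² + (4/3)r_C2 − 320/9 = 0  ⇒  r_C2 = 16/3 (r>0 drops 1)
2. [ext C2·C3]  r_C2² + 11r_C2 − 784/9 = 0  ⇒  r_C2 = 16/3 (r>0 drops 1)

16/3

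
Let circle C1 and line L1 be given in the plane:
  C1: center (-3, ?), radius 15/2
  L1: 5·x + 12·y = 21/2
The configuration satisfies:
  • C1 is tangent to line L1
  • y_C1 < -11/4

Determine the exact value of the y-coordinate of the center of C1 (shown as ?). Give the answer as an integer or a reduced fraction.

1. [C1‖L1]  y_C1² − (17/4)y_C1 − 123/2 = 0  ⇒  y_C1 = -6 or 41/4
2. given y_C1 < -11/4: keep -6

-6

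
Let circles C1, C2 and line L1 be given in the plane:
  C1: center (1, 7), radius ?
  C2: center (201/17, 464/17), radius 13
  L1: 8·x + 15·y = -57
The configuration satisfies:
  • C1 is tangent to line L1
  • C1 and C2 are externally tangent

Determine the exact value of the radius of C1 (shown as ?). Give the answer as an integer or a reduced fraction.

1. [C1‖L1]  r_C1² − 100 = 0  ⇒  r_C1 = 10 (r>0 drops 1)
2. [ext C1·C2]  r_C1² + 26r_C1 − 360 = 0  ⇒  r_C1 = 10 (r>0 drops 1)

10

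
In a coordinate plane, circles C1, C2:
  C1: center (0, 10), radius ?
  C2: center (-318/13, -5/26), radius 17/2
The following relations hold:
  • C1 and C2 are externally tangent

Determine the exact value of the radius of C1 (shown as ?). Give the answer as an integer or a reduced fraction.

1. [ext C1·C2]  r_C1² + 17r_C1 − 630 = 0  ⇒  r_C1 = 18 (r>0 drops 1)

18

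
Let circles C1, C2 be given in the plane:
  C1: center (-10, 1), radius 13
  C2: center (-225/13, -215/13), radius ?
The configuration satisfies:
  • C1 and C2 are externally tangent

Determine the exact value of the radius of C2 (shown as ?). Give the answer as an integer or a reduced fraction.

6

1. [ext C1·C2]  r_C2² + 26r_C2 − 192 = 0  ⇒  r_C2 = 6 (r>0 drops 1)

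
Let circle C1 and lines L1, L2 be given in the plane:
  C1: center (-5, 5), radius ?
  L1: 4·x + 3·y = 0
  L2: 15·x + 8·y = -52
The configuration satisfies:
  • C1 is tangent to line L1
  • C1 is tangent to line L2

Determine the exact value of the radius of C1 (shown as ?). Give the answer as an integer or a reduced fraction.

1

1. [C1‖L1]  r_C1² − 1 = 0  ⇒  r_C1 = 1 (r>0 drops 1)
2. [C1‖L2]  r_C1² − 1 = 0  ⇒  r_C1 = 1 (r>0 drops 1)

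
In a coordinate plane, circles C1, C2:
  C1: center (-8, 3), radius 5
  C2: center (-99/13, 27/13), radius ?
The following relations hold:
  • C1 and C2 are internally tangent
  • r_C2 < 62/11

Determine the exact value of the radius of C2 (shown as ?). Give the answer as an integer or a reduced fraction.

1. [int C1,C2]  r_C2² − 10r_C2 + 24 = 0  ⇒  r_C2 = 4 or 6
2. given r_C2 < 62/11: keep 4

4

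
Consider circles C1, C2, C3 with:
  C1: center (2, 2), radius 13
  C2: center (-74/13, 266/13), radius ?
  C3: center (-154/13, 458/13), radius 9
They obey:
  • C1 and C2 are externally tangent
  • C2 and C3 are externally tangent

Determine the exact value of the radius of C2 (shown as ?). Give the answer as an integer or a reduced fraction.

7

1. [ext C1·C2]  r_C2² + 26r_C2 − 231 = 0  ⇒  r_C2 = 7 (r>0 drops 1)
2. [ext C2·C3]  r_C2² + 18r_C2 − 175 = 0  ⇒  r_C2 = 7 (r>0 drops 1)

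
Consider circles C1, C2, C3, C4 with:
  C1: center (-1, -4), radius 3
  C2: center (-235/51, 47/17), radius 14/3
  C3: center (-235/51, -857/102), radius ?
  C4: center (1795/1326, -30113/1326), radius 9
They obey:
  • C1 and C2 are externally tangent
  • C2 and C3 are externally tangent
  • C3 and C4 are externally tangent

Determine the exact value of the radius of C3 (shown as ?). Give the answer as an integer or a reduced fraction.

1. [ext C2·C3]  r_C3² + (28/3)r_C3 − 1235/12 = 0  ⇒  r_C3 = 13/2 (r>0 drops 1)
2. [ext C3·C4]  r_C3² + 18r_C3 − 637/4 = 0  ⇒  r_C3 = 13/2 (r>0 drops 1)

13/2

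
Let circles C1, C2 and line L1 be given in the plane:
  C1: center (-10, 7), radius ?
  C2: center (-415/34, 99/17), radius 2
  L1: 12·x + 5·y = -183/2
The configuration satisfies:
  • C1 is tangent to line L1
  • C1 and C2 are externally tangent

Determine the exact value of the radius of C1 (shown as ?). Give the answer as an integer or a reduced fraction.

1. [C1‖L1]  r_C1² − 1/4 = 0  ⇒  r_C1 = 1/2 (r>0 drops 1)
2. [ext C1·C2]  r_C1² + 4r_C1 − 9/4 = 0  ⇒  r_C1 = 1/2 (r>0 drops 1)

1/2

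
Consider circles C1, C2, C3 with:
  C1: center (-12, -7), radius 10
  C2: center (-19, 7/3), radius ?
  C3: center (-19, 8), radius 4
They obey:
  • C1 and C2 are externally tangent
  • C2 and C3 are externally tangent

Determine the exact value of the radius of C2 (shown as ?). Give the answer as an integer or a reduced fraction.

1. [ext C1·C2]  r_C2² + 20r_C2 − 325/9 = 0  ⇒  r_C2 = 5/3 (r>0 drops 1)
2. [ext C2·C3]  r_C2² + 8r_C2 − 145/9 = 0  ⇒  r_C2 = 5/3 (r>0 drops 1)

5/3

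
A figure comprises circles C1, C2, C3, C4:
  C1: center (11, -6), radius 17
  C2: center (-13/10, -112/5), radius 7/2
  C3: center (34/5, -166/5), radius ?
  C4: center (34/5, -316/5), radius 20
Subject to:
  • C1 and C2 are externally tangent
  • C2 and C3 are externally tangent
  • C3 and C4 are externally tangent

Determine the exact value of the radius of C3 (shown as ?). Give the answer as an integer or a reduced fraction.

10

1. [ext C2·C3]  r_C3² + 7r_C3 − 170 = 0  ⇒  r_C3 = 10 (r>0 drops 1)
2. [ext C3·C4]  r_C3² + 40r_C3 − 500 = 0  ⇒  r_C3 = 10 (r>0 drops 1)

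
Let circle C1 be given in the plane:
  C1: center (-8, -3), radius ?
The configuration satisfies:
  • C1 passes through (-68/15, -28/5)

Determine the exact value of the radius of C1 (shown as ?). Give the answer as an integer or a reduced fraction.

1. [C1∋P]  r_C1² − 169/9 = 0  ⇒  r_C1 = 13/3 (r>0 drops 1)

13/3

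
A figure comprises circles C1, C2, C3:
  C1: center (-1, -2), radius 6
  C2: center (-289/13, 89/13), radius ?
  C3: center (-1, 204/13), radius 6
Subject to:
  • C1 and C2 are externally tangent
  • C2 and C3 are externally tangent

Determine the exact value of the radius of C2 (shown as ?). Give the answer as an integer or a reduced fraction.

17

1. [ext C1·C2]  r_C2² + 12r_C2 − 493 = 0  ⇒  r_C2 = 17 (r>0 drops 1)
2. [ext C2·C3]  r_C2² + 12r_C2 − 493 = 0  ⇒  r_C2 = 17 (r>0 drops 1)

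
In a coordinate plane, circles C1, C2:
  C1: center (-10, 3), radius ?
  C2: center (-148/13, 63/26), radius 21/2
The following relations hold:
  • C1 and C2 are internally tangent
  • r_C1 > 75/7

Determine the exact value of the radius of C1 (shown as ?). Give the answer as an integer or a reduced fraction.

1. [int C1,C2]  r_C1² − 21r_C1 + 108 = 0  ⇒  r_C1 = 9 or 12
2. given r_C1 > 75/7: keep 12

12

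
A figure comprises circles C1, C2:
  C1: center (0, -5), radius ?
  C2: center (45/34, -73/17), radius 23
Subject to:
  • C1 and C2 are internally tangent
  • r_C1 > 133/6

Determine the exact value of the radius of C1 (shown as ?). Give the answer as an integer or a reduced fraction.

49/2

1. [int C1,C2]  r_C1² − 46r_C1 + 2107/4 = 0  ⇒  r_C1 = 43/2 or 49/2
2. given r_C1 > 133/6: keep 49/2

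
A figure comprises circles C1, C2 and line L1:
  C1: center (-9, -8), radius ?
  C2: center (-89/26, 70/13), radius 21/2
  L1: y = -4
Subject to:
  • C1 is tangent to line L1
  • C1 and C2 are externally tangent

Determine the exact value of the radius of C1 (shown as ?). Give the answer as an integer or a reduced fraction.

4

1. [C1‖L1]  r_C1² − 16 = 0  ⇒  r_C1 = 4 (r>0 drops 1)
2. [ext C1·C2]  r_C1² + 21r_C1 − 100 = 0  ⇒  r_C1 = 4 (r>0 drops 1)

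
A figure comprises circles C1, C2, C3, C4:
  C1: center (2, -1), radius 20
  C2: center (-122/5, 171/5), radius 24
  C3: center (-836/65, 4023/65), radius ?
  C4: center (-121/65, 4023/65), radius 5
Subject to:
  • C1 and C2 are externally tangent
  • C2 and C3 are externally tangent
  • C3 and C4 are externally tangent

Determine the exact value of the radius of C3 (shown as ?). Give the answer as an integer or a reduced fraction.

6

1. [ext C2·C3]  r_C3² + 48r_C3 − 324 = 0  ⇒  r_C3 = 6 (r>0 drops 1)
2. [ext C3·C4]  r_C3² + 10r_C3 − 96 = 0  ⇒  r_C3 = 6 (r>0 drops 1)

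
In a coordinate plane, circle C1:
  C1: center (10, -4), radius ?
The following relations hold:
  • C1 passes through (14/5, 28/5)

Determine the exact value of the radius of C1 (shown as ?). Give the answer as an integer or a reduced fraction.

12

1. [C1∋P]  r_C1² − 144 = 0  ⇒  r_C1 = 12 (r>0 drops 1)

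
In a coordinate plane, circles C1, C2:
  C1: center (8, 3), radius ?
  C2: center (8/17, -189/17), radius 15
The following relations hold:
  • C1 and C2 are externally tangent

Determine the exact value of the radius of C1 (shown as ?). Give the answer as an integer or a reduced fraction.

1. [ext C1·C2]  r_C1² + 30r_C1 − 31 = 0  ⇒  r_C1 = 1 (r>0 drops 1)

1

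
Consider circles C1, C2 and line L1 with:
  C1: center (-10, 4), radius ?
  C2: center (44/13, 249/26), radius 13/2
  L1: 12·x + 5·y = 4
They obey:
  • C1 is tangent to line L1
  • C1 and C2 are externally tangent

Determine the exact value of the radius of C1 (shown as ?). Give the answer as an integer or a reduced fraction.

1. [C1‖L1]  r_C1² − 64 = 0  ⇒  r_C1 = 8 (r>0 drops 1)
2. [ext C1·C2]  r_C1² + 13r_C1 − 168 = 0  ⇒  r_C1 = 8 (r>0 drops 1)

8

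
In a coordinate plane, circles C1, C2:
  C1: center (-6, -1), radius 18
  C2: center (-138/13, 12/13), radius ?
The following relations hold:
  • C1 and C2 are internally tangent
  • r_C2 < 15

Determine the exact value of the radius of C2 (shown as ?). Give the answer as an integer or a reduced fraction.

13

1. [int C1,C2]  r_C2² − 36r_C2 + 299 = 0  ⇒  r_C2 = 13 or 23
2. given r_C2 < 15: keep 13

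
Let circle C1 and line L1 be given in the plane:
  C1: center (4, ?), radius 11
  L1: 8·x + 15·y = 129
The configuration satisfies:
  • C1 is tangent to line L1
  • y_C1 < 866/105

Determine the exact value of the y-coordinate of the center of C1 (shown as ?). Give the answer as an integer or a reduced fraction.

-6

1. [C1‖L1]  y_C1² − (194/15)y_C1 − 568/5 = 0  ⇒  y_C1 = -6 or 284/15
2. given y_C1 < 866/105: keep -6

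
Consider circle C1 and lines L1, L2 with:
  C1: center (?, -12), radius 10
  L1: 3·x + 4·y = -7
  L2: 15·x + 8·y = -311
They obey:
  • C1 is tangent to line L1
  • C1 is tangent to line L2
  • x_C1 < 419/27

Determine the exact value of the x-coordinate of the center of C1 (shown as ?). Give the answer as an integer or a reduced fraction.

1. [C1‖L1]  x_C1² − (82/3)x_C1 − 91 = 0  ⇒  x_C1 = -3 or 91/3
2. [C1‖L2]  x_C1² + (86/3)x_C1 + 77 = 0  ⇒  x_C1 = -77/3 or -3

-3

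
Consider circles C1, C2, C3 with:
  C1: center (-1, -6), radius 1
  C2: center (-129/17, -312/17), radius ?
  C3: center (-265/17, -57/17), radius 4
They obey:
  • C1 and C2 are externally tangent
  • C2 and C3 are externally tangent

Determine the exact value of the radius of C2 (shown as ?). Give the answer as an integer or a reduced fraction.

1. [ext C1·C2]  r_C2² + 2r_C2 − 195 = 0  ⇒  r_C2 = 13 (r>0 drops 1)
2. [ext C2·C3]  r_C2² + 8r_C2 − 273 = 0  ⇒  r_C2 = 13 (r>0 drops 1)

13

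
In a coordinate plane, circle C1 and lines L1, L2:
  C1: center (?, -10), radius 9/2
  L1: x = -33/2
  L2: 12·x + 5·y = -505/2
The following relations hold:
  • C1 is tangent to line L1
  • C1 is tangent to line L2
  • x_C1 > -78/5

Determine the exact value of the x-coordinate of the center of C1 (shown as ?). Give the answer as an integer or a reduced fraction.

1. [C1‖L1]  x_C1² + 33x_C1 + 252 = 0  ⇒  x_C1 = -21 or -12
2. [C1‖L2]  x_C1² + (135/4)x_C1 + 261 = 0  ⇒  x_C1 = -87/4 or -12

-12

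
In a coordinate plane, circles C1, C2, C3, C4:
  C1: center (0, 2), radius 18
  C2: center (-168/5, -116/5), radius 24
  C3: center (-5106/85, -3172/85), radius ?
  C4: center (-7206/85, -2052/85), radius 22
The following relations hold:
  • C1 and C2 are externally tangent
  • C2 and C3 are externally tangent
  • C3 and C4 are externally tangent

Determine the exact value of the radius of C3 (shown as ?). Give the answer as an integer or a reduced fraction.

6

1. [ext C2·C3]  r_C3² + 48r_C3 − 324 = 0  ⇒  r_C3 = 6 (r>0 drops 1)
2. [ext C3·C4]  r_C3² + 44r_C3 − 300 = 0  ⇒  r_C3 = 6 (r>0 drops 1)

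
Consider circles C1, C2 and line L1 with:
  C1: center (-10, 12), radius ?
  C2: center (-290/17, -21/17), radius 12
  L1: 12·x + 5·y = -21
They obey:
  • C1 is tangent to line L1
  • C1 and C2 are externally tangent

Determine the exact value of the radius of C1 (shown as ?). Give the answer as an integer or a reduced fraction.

3

1. [C1‖L1]  r_C1² − 9 = 0  ⇒  r_C1 = 3 (r>0 drops 1)
2. [ext C1·C2]  r_C1² + 24r_C1 − 81 = 0  ⇒  r_C1 = 3 (r>0 drops 1)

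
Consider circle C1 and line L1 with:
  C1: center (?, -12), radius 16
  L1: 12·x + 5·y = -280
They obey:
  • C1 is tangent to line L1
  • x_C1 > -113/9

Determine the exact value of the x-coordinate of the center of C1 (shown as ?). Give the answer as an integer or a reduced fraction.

-1

1. [C1‖L1]  x_C1² + (110/3)x_C1 + 107/3 = 0  ⇒  x_C1 = -107/3 or -1
2. given x_C1 > -113/9: keep -1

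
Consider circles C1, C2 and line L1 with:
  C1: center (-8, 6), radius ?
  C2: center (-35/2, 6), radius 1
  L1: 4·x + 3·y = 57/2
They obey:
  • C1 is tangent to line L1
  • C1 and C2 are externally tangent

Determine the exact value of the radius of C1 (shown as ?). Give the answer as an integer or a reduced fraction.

17/2

1. [C1‖L1]  r_C1² − 289/4 = 0  ⇒  r_C1 = 17/2 (r>0 drops 1)
2. [ext C1·C2]  r_C1² + 2r_C1 − 357/4 = 0  ⇒  r_C1 = 17/2 (r>0 drops 1)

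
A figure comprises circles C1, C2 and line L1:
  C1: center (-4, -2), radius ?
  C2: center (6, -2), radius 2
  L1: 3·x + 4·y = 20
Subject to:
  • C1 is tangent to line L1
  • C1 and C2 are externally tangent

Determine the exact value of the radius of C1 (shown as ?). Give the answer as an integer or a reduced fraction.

8

1. [C1‖L1]  r_C1² − 64 = 0  ⇒  r_C1 = 8 (r>0 drops 1)
2. [ext C1·C2]  r_C1² + 4r_C1 − 96 = 0  ⇒  r_C1 = 8 (r>0 drops 1)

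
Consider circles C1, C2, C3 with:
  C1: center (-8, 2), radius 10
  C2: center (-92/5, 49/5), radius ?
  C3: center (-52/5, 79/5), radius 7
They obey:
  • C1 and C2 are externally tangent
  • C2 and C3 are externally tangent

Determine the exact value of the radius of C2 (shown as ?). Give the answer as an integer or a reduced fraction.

1. [ext C1·C2]  r_C2² + 20r_C2 − 69 = 0  ⇒  r_C2 = 3 (r>0 drops 1)
2. [ext C2·C3]  r_C2² + 14r_C2 − 51 = 0  ⇒  r_C2 = 3 (r>0 drops 1)

3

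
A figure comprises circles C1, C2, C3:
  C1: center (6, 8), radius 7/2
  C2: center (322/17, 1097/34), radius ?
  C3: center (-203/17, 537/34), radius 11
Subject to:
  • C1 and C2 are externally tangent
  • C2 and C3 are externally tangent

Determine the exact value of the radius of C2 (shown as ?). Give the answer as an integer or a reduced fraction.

24

1. [ext C1·C2]  r_C2² + 7r_C2 − 744 = 0  ⇒  r_C2 = 24 (r>0 drops 1)
2. [ext C2·C3]  r_C2² + 22r_C2 − 1104 = 0  ⇒  r_C2 = 24 (r>0 drops 1)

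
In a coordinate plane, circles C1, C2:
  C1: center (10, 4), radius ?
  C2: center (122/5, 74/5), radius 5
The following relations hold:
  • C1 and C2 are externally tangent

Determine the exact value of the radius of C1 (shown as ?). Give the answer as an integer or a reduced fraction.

13

1. [ext C1·C2]  r_C1² + 10r_C1 − 299 = 0  ⇒  r_C1 = 13 (r>0 drops 1)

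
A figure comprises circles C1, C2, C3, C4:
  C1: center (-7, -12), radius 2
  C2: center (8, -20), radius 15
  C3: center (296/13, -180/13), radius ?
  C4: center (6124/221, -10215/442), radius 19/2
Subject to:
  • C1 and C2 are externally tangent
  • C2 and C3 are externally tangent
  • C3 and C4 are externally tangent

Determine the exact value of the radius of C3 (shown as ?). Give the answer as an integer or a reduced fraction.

1. [ext C2·C3]  r_C3² + 30r_C3 − 31 = 0  ⇒  r_C3 = 1 (r>0 drops 1)
2. [ext C3·C4]  r_C3² + 19r_C3 − 20 = 0  ⇒  r_C3 = 1 (r>0 drops 1)

1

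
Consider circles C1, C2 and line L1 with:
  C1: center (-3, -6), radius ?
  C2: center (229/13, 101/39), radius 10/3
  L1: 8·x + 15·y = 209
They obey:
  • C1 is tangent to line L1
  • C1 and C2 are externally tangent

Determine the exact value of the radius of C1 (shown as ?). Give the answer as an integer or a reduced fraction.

19

1. [C1‖L1]  r_C1² − 361 = 0  ⇒  r_C1 = 19 (r>0 drops 1)
2. [ext C1·C2]  r_C1² + (20/3)r_C1 − 1463/3 = 0  ⇒  r_C1 = 19 (r>0 drops 1)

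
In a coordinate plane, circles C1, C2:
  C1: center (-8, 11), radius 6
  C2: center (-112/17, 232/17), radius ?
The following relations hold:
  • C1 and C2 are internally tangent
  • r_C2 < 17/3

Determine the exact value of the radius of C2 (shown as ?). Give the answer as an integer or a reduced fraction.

3

1. [int C1,C2]  r_C2² − 12r_C2 + 27 = 0  ⇒  r_C2 = 3 or 9
2. given r_C2 < 17/3: keep 3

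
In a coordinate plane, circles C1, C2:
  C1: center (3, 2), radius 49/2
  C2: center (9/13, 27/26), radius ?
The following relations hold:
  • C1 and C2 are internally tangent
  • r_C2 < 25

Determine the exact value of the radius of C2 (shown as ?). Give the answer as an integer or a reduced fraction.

22

1. [int C1,C2]  r_C2² − 49r_C2 + 594 = 0  ⇒  r_C2 = 22 or 27
2. given r_C2 < 25: keep 22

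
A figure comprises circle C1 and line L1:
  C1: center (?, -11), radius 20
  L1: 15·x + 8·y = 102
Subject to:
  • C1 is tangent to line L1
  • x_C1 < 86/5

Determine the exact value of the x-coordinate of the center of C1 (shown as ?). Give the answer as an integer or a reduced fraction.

-10

1. [C1‖L1]  x_C1² − (76/3)x_C1 − 1060/3 = 0  ⇒  x_C1 = -10 or 106/3
2. given x_C1 < 86/5: keep -10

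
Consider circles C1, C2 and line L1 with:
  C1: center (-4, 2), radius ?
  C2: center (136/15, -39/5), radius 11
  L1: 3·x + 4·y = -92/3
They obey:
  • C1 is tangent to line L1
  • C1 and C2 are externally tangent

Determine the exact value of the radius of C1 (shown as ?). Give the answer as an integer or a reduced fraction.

1. [C1‖L1]  r_C1² − 256/9 = 0  ⇒  r_C1 = 16/3 (r>0 drops 1)
2. [ext C1·C2]  r_C1² + 22r_C1 − 1312/9 = 0  ⇒  r_C1 = 16/3 (r>0 drops 1)

16/3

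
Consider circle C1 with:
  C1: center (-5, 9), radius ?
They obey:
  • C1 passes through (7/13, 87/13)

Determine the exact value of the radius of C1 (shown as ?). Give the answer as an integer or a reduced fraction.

6

1. [C1∋P]  r_C1² − 36 = 0  ⇒  r_C1 = 6 (r>0 drops 1)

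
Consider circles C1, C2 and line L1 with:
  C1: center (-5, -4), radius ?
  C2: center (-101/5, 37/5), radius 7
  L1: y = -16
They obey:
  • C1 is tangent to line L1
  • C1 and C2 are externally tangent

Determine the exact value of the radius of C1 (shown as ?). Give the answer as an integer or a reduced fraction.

12

1. [C1‖L1]  r_C1² − 144 = 0  ⇒  r_C1 = 12 (r>0 drops 1)
2. [ext C1·C2]  r_C1² + 14r_C1 − 312 = 0  ⇒  r_C1 = 12 (r>0 drops 1)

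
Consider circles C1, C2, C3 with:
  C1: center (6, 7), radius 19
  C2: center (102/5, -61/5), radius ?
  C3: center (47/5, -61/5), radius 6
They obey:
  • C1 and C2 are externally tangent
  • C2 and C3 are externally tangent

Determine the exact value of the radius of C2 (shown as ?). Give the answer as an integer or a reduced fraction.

5

1. [ext C1·C2]  r_C2² + 38r_C2 − 215 = 0  ⇒  r_C2 = 5 (r>0 drops 1)
2. [ext C2·C3]  r_C2² + 12r_C2 − 85 = 0  ⇒  r_C2 = 5 (r>0 drops 1)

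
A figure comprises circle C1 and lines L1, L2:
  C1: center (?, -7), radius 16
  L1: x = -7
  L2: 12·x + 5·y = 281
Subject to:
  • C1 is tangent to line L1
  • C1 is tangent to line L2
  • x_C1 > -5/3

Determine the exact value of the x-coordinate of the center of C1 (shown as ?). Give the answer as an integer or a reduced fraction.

1. [C1‖L1]  x_C1² + 14x_C1 − 207 = 0  ⇒  x_C1 = -23 or 9
2. [C1‖L2]  x_C1² − (158/3)x_C1 + 393 = 0  ⇒  x_C1 = 9 or 131/3

9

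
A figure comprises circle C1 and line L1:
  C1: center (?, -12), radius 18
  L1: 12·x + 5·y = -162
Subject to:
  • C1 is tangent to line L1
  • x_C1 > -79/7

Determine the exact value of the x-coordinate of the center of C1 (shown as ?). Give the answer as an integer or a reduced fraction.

1. [C1‖L1]  x_C1² + 17x_C1 − 308 = 0  ⇒  x_C1 = -28 or 11
2. given x_C1 > -79/7: keep 11

11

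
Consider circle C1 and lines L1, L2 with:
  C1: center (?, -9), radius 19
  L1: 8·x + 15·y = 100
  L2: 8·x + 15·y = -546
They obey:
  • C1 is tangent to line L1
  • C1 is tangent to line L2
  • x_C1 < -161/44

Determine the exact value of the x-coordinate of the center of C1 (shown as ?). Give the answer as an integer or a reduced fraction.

-11

1. [C1‖L1]  x_C1² − (235/4)x_C1 − 3069/4 = 0  ⇒  x_C1 = -11 or 279/4
2. [C1‖L2]  x_C1² + (411/4)x_C1 + 4037/4 = 0  ⇒  x_C1 = -367/4 or -11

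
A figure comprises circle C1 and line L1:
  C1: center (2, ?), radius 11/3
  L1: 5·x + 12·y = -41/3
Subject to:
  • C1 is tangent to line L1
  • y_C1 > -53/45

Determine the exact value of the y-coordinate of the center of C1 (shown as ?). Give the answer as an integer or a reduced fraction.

1. [C1‖L1]  y_C1² + (71/18)y_C1 − 107/9 = 0  ⇒  y_C1 = -107/18 or 2
2. given y_C1 > -53/45: keep 2

2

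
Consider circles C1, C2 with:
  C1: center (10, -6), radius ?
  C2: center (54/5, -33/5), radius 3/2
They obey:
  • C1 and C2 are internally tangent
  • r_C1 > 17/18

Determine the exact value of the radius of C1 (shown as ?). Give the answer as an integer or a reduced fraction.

1. [int C1,C2]  r_C1² − 3r_C1 + 5/4 = 0  ⇒  r_C1 = 1/2 or 5/2
2. given r_C1 > 17/18: keep 5/2

5/2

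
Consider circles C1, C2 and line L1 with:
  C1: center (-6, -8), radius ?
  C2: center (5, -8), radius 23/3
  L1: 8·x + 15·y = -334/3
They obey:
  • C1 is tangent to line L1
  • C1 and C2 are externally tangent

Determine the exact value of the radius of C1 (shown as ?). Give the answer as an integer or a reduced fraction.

1. [C1‖L1]  r_C1² − 100/9 = 0  ⇒  r_C1 = 10/3 (r>0 drops 1)
2. [ext C1·C2]  r_C1² + (46/3)r_C1 − 560/9 = 0  ⇒  r_C1 = 10/3 (r>0 drops 1)

10/3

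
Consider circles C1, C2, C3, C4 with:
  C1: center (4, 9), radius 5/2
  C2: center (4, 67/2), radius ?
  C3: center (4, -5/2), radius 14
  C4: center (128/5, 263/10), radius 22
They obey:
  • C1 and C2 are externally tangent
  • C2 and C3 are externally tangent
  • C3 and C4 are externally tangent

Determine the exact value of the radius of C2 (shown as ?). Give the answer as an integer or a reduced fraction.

22

1. [ext C1·C2]  r_C2² + 5r_C2 − 594 = 0  ⇒  r_C2 = 22 (r>0 drops 1)
2. [ext C2·C3]  r_C2² + 28r_C2 − 1100 = 0  ⇒  r_C2 = 22 (r>0 drops 1)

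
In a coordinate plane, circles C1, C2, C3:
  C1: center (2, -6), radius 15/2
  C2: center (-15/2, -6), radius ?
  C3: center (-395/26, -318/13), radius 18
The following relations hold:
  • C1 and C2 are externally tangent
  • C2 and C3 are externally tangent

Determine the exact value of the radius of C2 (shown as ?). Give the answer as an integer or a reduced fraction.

1. [ext C1·C2]  r_C2² + 15r_C2 − 34 = 0  ⇒  r_C2 = 2 (r>0 drops 1)
2. [ext C2·C3]  r_C2² + 36r_C2 − 76 = 0  ⇒  r_C2 = 2 (r>0 drops 1)

2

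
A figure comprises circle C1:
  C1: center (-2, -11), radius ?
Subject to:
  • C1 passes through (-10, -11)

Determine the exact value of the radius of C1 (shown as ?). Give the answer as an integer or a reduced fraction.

8

1. [C1∋P]  r_C1² − 64 = 0  ⇒  r_C1 = 8 (r>0 drops 1)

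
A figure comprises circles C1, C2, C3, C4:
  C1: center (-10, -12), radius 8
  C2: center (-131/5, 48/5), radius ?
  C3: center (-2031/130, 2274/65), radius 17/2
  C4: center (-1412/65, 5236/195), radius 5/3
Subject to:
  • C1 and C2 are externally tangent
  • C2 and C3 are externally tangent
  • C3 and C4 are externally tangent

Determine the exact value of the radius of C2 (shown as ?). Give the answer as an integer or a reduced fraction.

1. [ext C1·C2]  r_C2² + 16r_C2 − 665 = 0  ⇒  r_C2 = 19 (r>0 drops 1)
2. [ext C2·C3]  r_C2² + 17r_C2 − 684 = 0  ⇒  r_C2 = 19 (r>0 drops 1)

19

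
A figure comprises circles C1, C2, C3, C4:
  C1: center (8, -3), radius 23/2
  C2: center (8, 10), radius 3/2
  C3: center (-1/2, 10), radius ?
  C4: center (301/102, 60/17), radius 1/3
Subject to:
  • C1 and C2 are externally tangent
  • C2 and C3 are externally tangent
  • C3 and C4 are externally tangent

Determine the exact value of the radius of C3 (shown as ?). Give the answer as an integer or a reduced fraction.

1. [ext C2·C3]  r_C3² + 3r_C3 − 70 = 0  ⇒  r_C3 = 7 (r>0 drops 1)
2. [ext C3·C4]  r_C3² + (2/3)r_C3 − 161/3 = 0  ⇒  r_C3 = 7 (r>0 drops 1)

7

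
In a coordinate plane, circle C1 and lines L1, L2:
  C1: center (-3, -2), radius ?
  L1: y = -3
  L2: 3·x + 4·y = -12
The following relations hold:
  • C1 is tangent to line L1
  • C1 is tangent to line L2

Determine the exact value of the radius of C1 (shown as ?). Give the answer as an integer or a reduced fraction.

1. [C1‖L1]  r_C1² − 1 = 0  ⇒  r_C1 = 1 (r>0 drops 1)
2. [C1‖L2]  r_C1² − 1 = 0  ⇒  r_C1 = 1 (r>0 drops 1)

1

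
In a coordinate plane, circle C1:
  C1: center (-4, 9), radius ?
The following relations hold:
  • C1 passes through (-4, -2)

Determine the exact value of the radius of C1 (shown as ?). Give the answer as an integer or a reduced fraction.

1. [C1∋P]  r_C1² − 121 = 0  ⇒  r_C1 = 11 (r>0 drops 1)

11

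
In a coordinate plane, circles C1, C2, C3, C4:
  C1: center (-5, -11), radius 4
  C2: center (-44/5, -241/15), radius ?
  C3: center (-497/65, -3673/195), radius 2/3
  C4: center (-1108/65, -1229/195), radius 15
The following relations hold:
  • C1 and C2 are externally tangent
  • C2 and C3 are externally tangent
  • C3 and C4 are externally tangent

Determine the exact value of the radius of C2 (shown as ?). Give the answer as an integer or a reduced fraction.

7/3

1. [ext C1·C2]  r_C2² + 8r_C2 − 217/9 = 0  ⇒  r_C2 = 7/3 (r>0 drops 1)
2. [ext C2·C3]  r_C2² + (4/3)r_C2 − 77/9 = 0  ⇒  r_C2 = 7/3 (r>0 drops 1)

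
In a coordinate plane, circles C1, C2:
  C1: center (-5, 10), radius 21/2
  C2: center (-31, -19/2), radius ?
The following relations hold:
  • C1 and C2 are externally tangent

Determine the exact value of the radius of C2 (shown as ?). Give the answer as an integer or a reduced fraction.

22

1. [ext C1·C2]  r_C2² + 21r_C2 − 946 = 0  ⇒  r_C2 = 22 (r>0 drops 1)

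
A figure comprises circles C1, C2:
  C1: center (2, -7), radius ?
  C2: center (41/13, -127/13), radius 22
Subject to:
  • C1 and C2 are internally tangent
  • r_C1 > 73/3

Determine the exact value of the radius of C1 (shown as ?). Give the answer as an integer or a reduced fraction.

1. [int C1,C2]  r_C1² − 44r_C1 + 475 = 0  ⇒  r_C1 = 19 or 25
2. given r_C1 > 73/3: keep 25

25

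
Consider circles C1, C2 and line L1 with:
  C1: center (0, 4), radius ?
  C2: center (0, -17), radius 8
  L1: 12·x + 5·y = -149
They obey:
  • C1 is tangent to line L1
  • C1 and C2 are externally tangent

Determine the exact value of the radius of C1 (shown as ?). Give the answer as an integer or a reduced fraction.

13

1. [C1‖L1]  r_C1² − 169 = 0  ⇒  r_C1 = 13 (r>0 drops 1)
2. [ext C1·C2]  r_C1² + 16r_C1 − 377 = 0  ⇒  r_C1 = 13 (r>0 drops 1)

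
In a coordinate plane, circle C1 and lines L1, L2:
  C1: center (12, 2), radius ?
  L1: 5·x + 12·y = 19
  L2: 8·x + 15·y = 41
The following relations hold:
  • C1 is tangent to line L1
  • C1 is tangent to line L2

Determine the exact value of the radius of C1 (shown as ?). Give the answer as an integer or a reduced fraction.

1. [C1‖L1]  r_C1² − 25 = 0  ⇒  r_C1 = 5 (r>0 drops 1)
2. [C1‖L2]  r_C1² − 25 = 0  ⇒  r_C1 = 5 (r>0 drops 1)

5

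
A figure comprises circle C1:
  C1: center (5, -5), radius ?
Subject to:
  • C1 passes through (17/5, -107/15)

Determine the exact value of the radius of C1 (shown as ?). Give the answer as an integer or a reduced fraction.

1. [C1∋P]  r_C1² − 64/9 = 0  ⇒  r_C1 = 8/3 (r>0 drops 1)

8/3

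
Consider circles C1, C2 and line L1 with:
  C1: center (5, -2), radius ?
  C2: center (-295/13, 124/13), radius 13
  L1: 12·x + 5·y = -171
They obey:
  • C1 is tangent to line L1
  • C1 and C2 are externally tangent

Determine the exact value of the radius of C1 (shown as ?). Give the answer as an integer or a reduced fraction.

17

1. [C1‖L1]  r_C1² − 289 = 0  ⇒  r_C1 = 17 (r>0 drops 1)
2. [ext C1·C2]  r_C1² + 26r_C1 − 731 = 0  ⇒  r_C1 = 17 (r>0 drops 1)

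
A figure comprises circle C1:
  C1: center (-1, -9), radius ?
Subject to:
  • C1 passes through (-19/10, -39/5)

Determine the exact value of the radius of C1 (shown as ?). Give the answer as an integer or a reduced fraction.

1. [C1∋P]  r_C1² − 9/4 = 0  ⇒  r_C1 = 3/2 (r>0 drops 1)

3/2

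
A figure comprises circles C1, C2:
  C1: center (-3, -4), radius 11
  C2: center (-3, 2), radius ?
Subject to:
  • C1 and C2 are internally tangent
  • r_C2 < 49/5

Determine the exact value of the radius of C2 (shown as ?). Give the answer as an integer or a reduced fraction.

1. [int C1,C2]  r_C2² − 22r_C2 + 85 = 0  ⇒  r_C2 = 5 or 17
2. given r_C2 < 49/5: keep 5

5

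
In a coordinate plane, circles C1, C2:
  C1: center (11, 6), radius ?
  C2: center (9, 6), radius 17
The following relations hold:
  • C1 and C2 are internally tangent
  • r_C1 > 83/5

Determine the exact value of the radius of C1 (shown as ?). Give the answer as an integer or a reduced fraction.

19

1. [int C1,C2]  r_C1² − 34r_C1 + 285 = 0  ⇒  r_C1 = 15 or 19
2. given r_C1 > 83/5: keep 19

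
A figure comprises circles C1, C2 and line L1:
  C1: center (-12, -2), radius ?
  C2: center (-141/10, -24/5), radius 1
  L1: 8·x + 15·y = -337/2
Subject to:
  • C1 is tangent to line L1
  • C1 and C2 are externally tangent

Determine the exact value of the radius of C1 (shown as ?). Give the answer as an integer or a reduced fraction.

5/2

1. [C1‖L1]  r_C1² − 25/4 = 0  ⇒  r_C1 = 5/2 (r>0 drops 1)
2. [ext C1·C2]  r_C1² + 2r_C1 − 45/4 = 0  ⇒  r_C1 = 5/2 (r>0 drops 1)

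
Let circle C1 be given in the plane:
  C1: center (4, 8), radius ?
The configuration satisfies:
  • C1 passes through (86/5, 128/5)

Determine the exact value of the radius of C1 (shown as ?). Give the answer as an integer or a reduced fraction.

1. [C1∋P]  r_C1² − 484 = 0  ⇒  r_C1 = 22 (r>0 drops 1)

22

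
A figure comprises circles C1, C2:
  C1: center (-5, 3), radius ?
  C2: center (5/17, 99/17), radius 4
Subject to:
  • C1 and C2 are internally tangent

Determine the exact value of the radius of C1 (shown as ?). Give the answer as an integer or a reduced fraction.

1. [int C1,C2]  r_C1² − 8r_C1 − 20 = 0  ⇒  r_C1 = 10 (r>0 drops 1)

10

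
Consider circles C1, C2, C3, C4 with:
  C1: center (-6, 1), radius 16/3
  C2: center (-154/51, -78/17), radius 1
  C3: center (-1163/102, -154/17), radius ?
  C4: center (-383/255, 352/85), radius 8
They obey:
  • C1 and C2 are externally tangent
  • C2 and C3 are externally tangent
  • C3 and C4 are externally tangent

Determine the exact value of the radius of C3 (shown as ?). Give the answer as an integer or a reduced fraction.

17/2

1. [ext C2·C3]  r_C3² + 2r_C3 − 357/4 = 0  ⇒  r_C3 = 17/2 (r>0 drops 1)
2. [ext C3·C4]  r_C3² + 16r_C3 − 833/4 = 0  ⇒  r_C3 = 17/2 (r>0 drops 1)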